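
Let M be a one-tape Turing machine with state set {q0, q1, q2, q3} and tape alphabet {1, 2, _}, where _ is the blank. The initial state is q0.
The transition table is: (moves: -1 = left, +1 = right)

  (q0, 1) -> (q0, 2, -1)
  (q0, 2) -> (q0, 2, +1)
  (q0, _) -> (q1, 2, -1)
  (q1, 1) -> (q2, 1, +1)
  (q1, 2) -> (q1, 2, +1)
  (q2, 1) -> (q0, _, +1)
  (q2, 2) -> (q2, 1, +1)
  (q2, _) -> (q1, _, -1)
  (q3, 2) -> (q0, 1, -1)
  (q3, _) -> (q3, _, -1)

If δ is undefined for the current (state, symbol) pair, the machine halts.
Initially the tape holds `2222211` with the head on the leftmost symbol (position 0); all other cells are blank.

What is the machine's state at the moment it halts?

q1

state=q0 head=0 tape=[2]222211__   (q0,2)→(q0,2,+1)
state=q0 head=1 tape=2[2]22211__   (q0,2)→(q0,2,+1)
state=q0 head=2 tape=22[2]2211__   (q0,2)→(q0,2,+1)
state=q0 head=3 tape=222[2]211__   (q0,2)→(q0,2,+1)
state=q0 head=4 tape=2222[2]11__   (q0,2)→(q0,2,+1)
state=q0 head=5 tape=22222[1]1__   (q0,1)→(q0,2,-1)
state=q0 head=4 tape=2222[2]21__   (q0,2)→(q0,2,+1)
state=q0 head=5 tape=22222[2]1__   (q0,2)→(q0,2,+1)
state=q0 head=6 tape=222222[1]__   (q0,1)→(q0,2,-1)
state=q0 head=5 tape=22222[2]2__   (q0,2)→(q0,2,+1)
state=q0 head=6 tape=222222[2]__   (q0,2)→(q0,2,+1)
state=q0 head=7 tape=2222222[_]_   (q0,_)→(q1,2,-1)
state=q1 head=6 tape=222222[2]2_   (q1,2)→(q1,2,+1)
state=q1 head=7 tape=2222222[2]_   (q1,2)→(q1,2,+1)
state=q1 head=8 tape=22222222[_]
No transition is defined for (q1, _); M halts in state q1.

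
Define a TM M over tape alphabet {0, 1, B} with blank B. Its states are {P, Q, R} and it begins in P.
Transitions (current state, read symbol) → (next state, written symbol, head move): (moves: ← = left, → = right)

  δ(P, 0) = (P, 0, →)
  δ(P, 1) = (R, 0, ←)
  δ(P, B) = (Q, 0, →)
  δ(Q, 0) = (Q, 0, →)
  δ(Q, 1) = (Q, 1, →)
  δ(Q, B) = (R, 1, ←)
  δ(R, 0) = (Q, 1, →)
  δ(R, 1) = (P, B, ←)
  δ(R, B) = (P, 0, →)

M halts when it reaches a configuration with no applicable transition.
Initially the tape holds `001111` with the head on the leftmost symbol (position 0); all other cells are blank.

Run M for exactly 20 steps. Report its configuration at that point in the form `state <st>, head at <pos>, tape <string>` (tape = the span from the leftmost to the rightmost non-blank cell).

state R, head at 6, tape 01001111

P | [0]01111BB   read 0 → write 0, move →, go to P
P | 0[0]1111BB   read 0 → write 0, move →, go to P
P | 00[1]111BB   read 1 → write 0, move ←, go to R
R | 0[0]0111BB   read 0 → write 1, move →, go to Q
Q | 01[0]111BB   read 0 → write 0, move →, go to Q
Q | 010[1]11BB   read 1 → write 1, move →, go to Q
Q | 0101[1]1BB   read 1 → write 1, move →, go to Q
Q | 01011[1]BB   read 1 → write 1, move →, go to Q
Q | 010111[B]B   read B → write 1, move ←, go to R
R | 01011[1]1B   read 1 → write B, move ←, go to P
P | 0101[1]B1B   read 1 → write 0, move ←, go to R
R | 010[1]0B1B   read 1 → write B, move ←, go to P
P | 01[0]B0B1B   read 0 → write 0, move →, go to P
P | 010[B]0B1B   read B → write 0, move →, go to Q
Q | 0100[0]B1B   read 0 → write 0, move →, go to Q
Q | 01000[B]1B   read B → write 1, move ←, go to R
R | 0100[0]11B   read 0 → write 1, move →, go to Q
Q | 01001[1]1B   read 1 → write 1, move →, go to Q
Q | 010011[1]B   read 1 → write 1, move →, go to Q
Q | 0100111[B]   read B → write 1, move ←, go to R
R | 010011[1]1
After 20 steps: state R, head at 6, tape 01001111.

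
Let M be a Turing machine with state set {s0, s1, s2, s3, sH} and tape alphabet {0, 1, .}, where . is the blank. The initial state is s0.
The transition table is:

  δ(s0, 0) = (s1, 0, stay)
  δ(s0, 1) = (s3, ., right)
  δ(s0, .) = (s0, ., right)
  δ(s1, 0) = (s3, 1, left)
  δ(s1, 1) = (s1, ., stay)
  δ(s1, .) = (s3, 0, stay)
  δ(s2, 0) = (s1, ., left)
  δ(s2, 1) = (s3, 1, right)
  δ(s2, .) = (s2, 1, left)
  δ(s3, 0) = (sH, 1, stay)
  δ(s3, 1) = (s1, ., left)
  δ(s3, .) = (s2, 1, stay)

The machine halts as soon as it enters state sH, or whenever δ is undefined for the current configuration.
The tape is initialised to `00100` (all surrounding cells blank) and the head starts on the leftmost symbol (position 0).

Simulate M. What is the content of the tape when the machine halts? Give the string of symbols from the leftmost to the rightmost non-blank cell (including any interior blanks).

1.0100

state=s0 head=0 tape=.[0]0100   (s0,0)→(s1,0,stay)
state=s1 head=0 tape=.[0]0100   (s1,0)→(s3,1,left)
state=s3 head=-1 tape=[.]10100   (s3,.)→(s2,1,stay)
state=s2 head=-1 tape=[1]10100   (s2,1)→(s3,1,right)
state=s3 head=0 tape=1[1]0100   (s3,1)→(s1,.,left)
state=s1 head=-1 tape=[1].0100   (s1,1)→(s1,.,stay)
state=s1 head=-1 tape=[.].0100   (s1,.)→(s3,0,stay)
state=s3 head=-1 tape=[0].0100   (s3,0)→(sH,1,stay)
state=sH head=-1 tape=[1].0100
The non-blank tape span at halt is 1.0100.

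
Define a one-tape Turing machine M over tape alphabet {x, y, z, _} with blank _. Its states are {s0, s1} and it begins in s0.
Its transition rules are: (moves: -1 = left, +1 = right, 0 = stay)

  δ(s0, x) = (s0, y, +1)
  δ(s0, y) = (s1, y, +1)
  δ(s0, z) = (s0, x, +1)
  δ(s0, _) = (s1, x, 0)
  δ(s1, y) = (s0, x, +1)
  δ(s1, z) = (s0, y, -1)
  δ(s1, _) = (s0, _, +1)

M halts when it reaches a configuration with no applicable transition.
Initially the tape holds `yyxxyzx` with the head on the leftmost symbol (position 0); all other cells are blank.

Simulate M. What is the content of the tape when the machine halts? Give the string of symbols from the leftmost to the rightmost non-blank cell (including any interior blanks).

s0 | [y]yxxyzx_   read y → write y, move +1, go to s1
s1 | y[y]xxyzx_   read y → write x, move +1, go to s0
s0 | yx[x]xyzx_   read x → write y, move +1, go to s0
s0 | yxy[x]yzx_   read x → write y, move +1, go to s0
s0 | yxyy[y]zx_   read y → write y, move +1, go to s1
s1 | yxyyy[z]x_   read z → write y, move -1, go to s0
s0 | yxyy[y]yx_   read y → write y, move +1, go to s1
s1 | yxyyy[y]x_   read y → write x, move +1, go to s0
s0 | yxyyyx[x]_   read x → write y, move +1, go to s0
s0 | yxyyyxy[_]   read _ → write x, move 0, go to s1
s1 | yxyyyxy[x]
The non-blank tape span at halt is yxyyyxyx.

yxyyyxyx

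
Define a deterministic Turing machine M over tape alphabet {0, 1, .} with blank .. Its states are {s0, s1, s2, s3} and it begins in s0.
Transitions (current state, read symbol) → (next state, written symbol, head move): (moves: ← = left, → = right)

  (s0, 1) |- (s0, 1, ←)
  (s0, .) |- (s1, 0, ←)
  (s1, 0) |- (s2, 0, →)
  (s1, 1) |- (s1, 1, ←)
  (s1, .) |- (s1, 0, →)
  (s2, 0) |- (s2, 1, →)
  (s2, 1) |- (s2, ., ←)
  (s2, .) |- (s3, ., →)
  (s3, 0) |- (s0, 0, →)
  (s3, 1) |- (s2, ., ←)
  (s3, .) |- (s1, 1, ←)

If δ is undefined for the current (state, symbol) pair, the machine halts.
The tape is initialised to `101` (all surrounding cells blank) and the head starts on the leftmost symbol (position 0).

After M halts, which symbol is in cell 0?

s0 | ..[1]01   read 1 → write 1, move ←, go to s0
s0 | .[.]101   read . → write 0, move ←, go to s1
s1 | [.]0101   read . → write 0, move →, go to s1
s1 | 0[0]101   read 0 → write 0, move →, go to s2
s2 | 00[1]01   read 1 → write ., move ←, go to s2
s2 | 0[0].01   read 0 → write 1, move →, go to s2
s2 | 01[.]01   read . → write ., move →, go to s3
s3 | 01.[0]1   read 0 → write 0, move →, go to s0
s0 | 01.0[1]   read 1 → write 1, move ←, go to s0
s0 | 01.[0]1
Cell 0 holds . when M halts.

.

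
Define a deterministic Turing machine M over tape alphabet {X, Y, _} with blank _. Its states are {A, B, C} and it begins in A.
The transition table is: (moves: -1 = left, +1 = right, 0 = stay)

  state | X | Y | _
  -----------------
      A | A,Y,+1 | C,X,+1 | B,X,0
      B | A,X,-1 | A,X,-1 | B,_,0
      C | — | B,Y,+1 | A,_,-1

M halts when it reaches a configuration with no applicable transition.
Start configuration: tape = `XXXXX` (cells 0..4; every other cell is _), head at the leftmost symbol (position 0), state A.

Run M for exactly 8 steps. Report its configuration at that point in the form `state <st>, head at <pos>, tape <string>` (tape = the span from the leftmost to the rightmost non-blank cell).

state C, head at 5, tape YYYYXX

state=A head=0 tape=[X]XXXX_   (A,X)→(A,Y,+1)
state=A head=1 tape=Y[X]XXX_   (A,X)→(A,Y,+1)
state=A head=2 tape=YY[X]XX_   (A,X)→(A,Y,+1)
state=A head=3 tape=YYY[X]X_   (A,X)→(A,Y,+1)
state=A head=4 tape=YYYY[X]_   (A,X)→(A,Y,+1)
state=A head=5 tape=YYYYY[_]   (A,_)→(B,X,0)
state=B head=5 tape=YYYYY[X]   (B,X)→(A,X,-1)
state=A head=4 tape=YYYY[Y]X   (A,Y)→(C,X,+1)
state=C head=5 tape=YYYYX[X]
After 8 steps: state C, head at 5, tape YYYYXX.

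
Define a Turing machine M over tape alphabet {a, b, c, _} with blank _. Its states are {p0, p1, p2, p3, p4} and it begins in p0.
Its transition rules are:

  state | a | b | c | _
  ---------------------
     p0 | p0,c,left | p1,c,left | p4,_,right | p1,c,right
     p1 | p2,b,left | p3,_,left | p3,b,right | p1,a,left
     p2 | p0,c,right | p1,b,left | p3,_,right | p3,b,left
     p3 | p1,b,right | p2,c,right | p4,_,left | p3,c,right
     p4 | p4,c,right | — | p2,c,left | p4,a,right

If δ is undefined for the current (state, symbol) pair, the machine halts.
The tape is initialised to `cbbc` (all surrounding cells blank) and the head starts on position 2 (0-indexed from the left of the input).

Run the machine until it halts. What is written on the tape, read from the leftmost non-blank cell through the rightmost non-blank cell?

acabc

state=p0 head=2 tape=_cb[b]c   (p0,b)→(p1,c,left)
state=p1 head=1 tape=_c[b]cc   (p1,b)→(p3,_,left)
state=p3 head=0 tape=_[c]_cc   (p3,c)→(p4,_,left)
state=p4 head=-1 tape=[_]__cc   (p4,_)→(p4,a,right)
state=p4 head=0 tape=a[_]_cc   (p4,_)→(p4,a,right)
state=p4 head=1 tape=aa[_]cc   (p4,_)→(p4,a,right)
state=p4 head=2 tape=aaa[c]c   (p4,c)→(p2,c,left)
state=p2 head=1 tape=aa[a]cc   (p2,a)→(p0,c,right)
state=p0 head=2 tape=aac[c]c   (p0,c)→(p4,_,right)
state=p4 head=3 tape=aac_[c]   (p4,c)→(p2,c,left)
state=p2 head=2 tape=aac[_]c   (p2,_)→(p3,b,left)
state=p3 head=1 tape=aa[c]bc   (p3,c)→(p4,_,left)
state=p4 head=0 tape=a[a]_bc   (p4,a)→(p4,c,right)
state=p4 head=1 tape=ac[_]bc   (p4,_)→(p4,a,right)
state=p4 head=2 tape=aca[b]c
The non-blank tape span at halt is acabc.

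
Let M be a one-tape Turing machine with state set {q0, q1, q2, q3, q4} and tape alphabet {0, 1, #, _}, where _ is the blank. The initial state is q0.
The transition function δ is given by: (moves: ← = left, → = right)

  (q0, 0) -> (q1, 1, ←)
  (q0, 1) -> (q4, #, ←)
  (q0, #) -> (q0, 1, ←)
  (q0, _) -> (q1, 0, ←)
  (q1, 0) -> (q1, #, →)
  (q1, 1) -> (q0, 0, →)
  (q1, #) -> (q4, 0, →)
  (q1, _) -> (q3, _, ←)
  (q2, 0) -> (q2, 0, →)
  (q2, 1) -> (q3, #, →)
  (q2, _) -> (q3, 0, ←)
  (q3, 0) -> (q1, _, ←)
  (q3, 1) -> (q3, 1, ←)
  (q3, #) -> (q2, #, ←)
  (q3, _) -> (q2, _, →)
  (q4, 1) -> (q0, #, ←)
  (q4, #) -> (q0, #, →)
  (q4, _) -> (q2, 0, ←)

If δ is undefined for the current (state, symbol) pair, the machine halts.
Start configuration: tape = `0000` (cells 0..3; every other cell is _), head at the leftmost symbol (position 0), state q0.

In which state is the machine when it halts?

state=q0 head=0 tape=__[0]000_   (q0,0)→(q1,1,←)
state=q1 head=-1 tape=_[_]1000_   (q1,_)→(q3,_,←)
state=q3 head=-2 tape=[_]_1000_   (q3,_)→(q2,_,→)
state=q2 head=-1 tape=_[_]1000_   (q2,_)→(q3,0,←)
state=q3 head=-2 tape=[_]01000_   (q3,_)→(q2,_,→)
state=q2 head=-1 tape=_[0]1000_   (q2,0)→(q2,0,→)
state=q2 head=0 tape=_0[1]000_   (q2,1)→(q3,#,→)
state=q3 head=1 tape=_0#[0]00_   (q3,0)→(q1,_,←)
state=q1 head=0 tape=_0[#]_00_   (q1,#)→(q4,0,→)
state=q4 head=1 tape=_00[_]00_   (q4,_)→(q2,0,←)
state=q2 head=0 tape=_0[0]000_   (q2,0)→(q2,0,→)
state=q2 head=1 tape=_00[0]00_   (q2,0)→(q2,0,→)
state=q2 head=2 tape=_000[0]0_   (q2,0)→(q2,0,→)
state=q2 head=3 tape=_0000[0]_   (q2,0)→(q2,0,→)
state=q2 head=4 tape=_00000[_]   (q2,_)→(q3,0,←)
state=q3 head=3 tape=_0000[0]0   (q3,0)→(q1,_,←)
state=q1 head=2 tape=_000[0]_0   (q1,0)→(q1,#,→)
state=q1 head=3 tape=_000#[_]0   (q1,_)→(q3,_,←)
state=q3 head=2 tape=_000[#]_0   (q3,#)→(q2,#,←)
state=q2 head=1 tape=_00[0]#_0   (q2,0)→(q2,0,→)
state=q2 head=2 tape=_000[#]_0
No transition is defined for (q2, #); M halts in state q2.

q2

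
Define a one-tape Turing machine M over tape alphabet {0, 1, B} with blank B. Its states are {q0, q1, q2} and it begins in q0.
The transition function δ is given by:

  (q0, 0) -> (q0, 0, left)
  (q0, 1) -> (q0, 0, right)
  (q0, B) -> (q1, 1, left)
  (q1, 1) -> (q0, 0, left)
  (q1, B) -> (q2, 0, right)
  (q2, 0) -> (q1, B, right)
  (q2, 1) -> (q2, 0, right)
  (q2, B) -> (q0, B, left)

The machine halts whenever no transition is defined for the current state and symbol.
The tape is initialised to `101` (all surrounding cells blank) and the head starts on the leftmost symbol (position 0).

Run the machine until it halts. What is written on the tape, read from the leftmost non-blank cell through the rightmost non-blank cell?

00B01

q0 | BB[1]01   read 1 → write 0, move right, go to q0
q0 | BB0[0]1   read 0 → write 0, move left, go to q0
q0 | BB[0]01   read 0 → write 0, move left, go to q0
q0 | B[B]001   read B → write 1, move left, go to q1
q1 | [B]1001   read B → write 0, move right, go to q2
q2 | 0[1]001   read 1 → write 0, move right, go to q2
q2 | 00[0]01   read 0 → write B, move right, go to q1
q1 | 00B[0]1
The non-blank tape span at halt is 00B01.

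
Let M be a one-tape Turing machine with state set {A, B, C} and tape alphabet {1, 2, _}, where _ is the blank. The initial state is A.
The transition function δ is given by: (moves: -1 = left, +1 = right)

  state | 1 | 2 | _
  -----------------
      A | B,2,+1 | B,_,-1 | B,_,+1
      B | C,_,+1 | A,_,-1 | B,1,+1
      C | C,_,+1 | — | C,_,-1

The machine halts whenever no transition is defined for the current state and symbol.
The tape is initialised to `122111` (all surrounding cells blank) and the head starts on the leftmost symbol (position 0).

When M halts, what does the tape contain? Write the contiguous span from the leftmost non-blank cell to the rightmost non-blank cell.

A | _[1]22111_   read 1 → write 2, move +1, go to B
B | _2[2]2111_   read 2 → write _, move -1, go to A
A | _[2]_2111_   read 2 → write _, move -1, go to B
B | [_]__2111_   read _ → write 1, move +1, go to B
B | 1[_]_2111_   read _ → write 1, move +1, go to B
B | 11[_]2111_   read _ → write 1, move +1, go to B
B | 111[2]111_   read 2 → write _, move -1, go to A
A | 11[1]_111_   read 1 → write 2, move +1, go to B
B | 112[_]111_   read _ → write 1, move +1, go to B
B | 1121[1]11_   read 1 → write _, move +1, go to C
C | 1121_[1]1_   read 1 → write _, move +1, go to C
C | 1121__[1]_   read 1 → write _, move +1, go to C
C | 1121___[_]   read _ → write _, move -1, go to C
C | 1121__[_]_   read _ → write _, move -1, go to C
C | 1121_[_]__   read _ → write _, move -1, go to C
C | 1121[_]___   read _ → write _, move -1, go to C
C | 112[1]____   read 1 → write _, move +1, go to C
C | 112_[_]___   read _ → write _, move -1, go to C
C | 112[_]____   read _ → write _, move -1, go to C
C | 11[2]_____
The non-blank tape span at halt is 112.

112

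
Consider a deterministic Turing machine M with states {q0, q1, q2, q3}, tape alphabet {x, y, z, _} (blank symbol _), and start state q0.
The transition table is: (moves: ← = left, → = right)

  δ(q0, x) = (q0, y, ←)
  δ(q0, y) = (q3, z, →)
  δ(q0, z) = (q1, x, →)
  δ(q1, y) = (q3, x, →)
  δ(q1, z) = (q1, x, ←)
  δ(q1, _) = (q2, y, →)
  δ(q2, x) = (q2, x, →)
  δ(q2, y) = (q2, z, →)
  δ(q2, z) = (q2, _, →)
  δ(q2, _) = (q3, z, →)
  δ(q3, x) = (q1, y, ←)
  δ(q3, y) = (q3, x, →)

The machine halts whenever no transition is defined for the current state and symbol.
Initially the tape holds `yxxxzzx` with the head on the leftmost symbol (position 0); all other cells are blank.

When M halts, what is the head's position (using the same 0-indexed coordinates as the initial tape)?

8

state=q0 head=0 tape=_[y]xxxzzx__   (q0,y)→(q3,z,→)
state=q3 head=1 tape=_z[x]xxzzx__   (q3,x)→(q1,y,←)
state=q1 head=0 tape=_[z]yxxzzx__   (q1,z)→(q1,x,←)
state=q1 head=-1 tape=[_]xyxxzzx__   (q1,_)→(q2,y,→)
state=q2 head=0 tape=y[x]yxxzzx__   (q2,x)→(q2,x,→)
state=q2 head=1 tape=yx[y]xxzzx__   (q2,y)→(q2,z,→)
state=q2 head=2 tape=yxz[x]xzzx__   (q2,x)→(q2,x,→)
state=q2 head=3 tape=yxzx[x]zzx__   (q2,x)→(q2,x,→)
state=q2 head=4 tape=yxzxx[z]zx__   (q2,z)→(q2,_,→)
state=q2 head=5 tape=yxzxx_[z]x__   (q2,z)→(q2,_,→)
state=q2 head=6 tape=yxzxx__[x]__   (q2,x)→(q2,x,→)
state=q2 head=7 tape=yxzxx__x[_]_   (q2,_)→(q3,z,→)
state=q3 head=8 tape=yxzxx__xz[_]
At halt the head is at cell 8.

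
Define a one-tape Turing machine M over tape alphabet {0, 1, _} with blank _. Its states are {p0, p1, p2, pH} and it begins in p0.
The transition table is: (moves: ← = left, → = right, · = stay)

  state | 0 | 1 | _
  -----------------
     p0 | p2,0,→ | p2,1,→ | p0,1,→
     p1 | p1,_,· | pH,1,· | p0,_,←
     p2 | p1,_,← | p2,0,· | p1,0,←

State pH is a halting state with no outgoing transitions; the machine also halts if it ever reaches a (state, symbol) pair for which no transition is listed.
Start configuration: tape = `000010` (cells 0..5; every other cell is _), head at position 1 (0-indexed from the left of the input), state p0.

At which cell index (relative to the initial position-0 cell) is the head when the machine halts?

0

state=p0 head=1 tape=_0[0]0010   (p0,0)→(p2,0,→)
state=p2 head=2 tape=_00[0]010   (p2,0)→(p1,_,←)
state=p1 head=1 tape=_0[0]_010   (p1,0)→(p1,_,·)
state=p1 head=1 tape=_0[_]_010   (p1,_)→(p0,_,←)
state=p0 head=0 tape=_[0]__010   (p0,0)→(p2,0,→)
state=p2 head=1 tape=_0[_]_010   (p2,_)→(p1,0,←)
state=p1 head=0 tape=_[0]0_010   (p1,0)→(p1,_,·)
state=p1 head=0 tape=_[_]0_010   (p1,_)→(p0,_,←)
state=p0 head=-1 tape=[_]_0_010   (p0,_)→(p0,1,→)
state=p0 head=0 tape=1[_]0_010   (p0,_)→(p0,1,→)
state=p0 head=1 tape=11[0]_010   (p0,0)→(p2,0,→)
state=p2 head=2 tape=110[_]010   (p2,_)→(p1,0,←)
state=p1 head=1 tape=11[0]0010   (p1,0)→(p1,_,·)
state=p1 head=1 tape=11[_]0010   (p1,_)→(p0,_,←)
state=p0 head=0 tape=1[1]_0010   (p0,1)→(p2,1,→)
state=p2 head=1 tape=11[_]0010   (p2,_)→(p1,0,←)
state=p1 head=0 tape=1[1]00010   (p1,1)→(pH,1,·)
state=pH head=0 tape=1[1]00010
At halt the head is at cell 0.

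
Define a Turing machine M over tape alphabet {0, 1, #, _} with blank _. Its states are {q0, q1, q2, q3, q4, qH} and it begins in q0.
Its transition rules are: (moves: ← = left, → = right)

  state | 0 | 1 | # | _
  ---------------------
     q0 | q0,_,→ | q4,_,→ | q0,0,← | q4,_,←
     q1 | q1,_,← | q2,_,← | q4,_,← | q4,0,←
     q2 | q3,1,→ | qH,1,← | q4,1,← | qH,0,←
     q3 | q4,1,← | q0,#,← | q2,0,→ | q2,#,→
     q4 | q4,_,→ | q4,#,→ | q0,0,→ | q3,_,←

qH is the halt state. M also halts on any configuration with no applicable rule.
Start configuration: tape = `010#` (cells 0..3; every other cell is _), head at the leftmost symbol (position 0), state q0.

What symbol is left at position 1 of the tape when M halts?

_

state=q0 head=0 tape=[0]10#_   (q0,0)→(q0,_,→)
state=q0 head=1 tape=_[1]0#_   (q0,1)→(q4,_,→)
state=q4 head=2 tape=__[0]#_   (q4,0)→(q4,_,→)
state=q4 head=3 tape=___[#]_   (q4,#)→(q0,0,→)
state=q0 head=4 tape=___0[_]   (q0,_)→(q4,_,←)
state=q4 head=3 tape=___[0]_   (q4,0)→(q4,_,→)
state=q4 head=4 tape=____[_]   (q4,_)→(q3,_,←)
state=q3 head=3 tape=___[_]_   (q3,_)→(q2,#,→)
state=q2 head=4 tape=___#[_]   (q2,_)→(qH,0,←)
state=qH head=3 tape=___[#]0
Cell 1 holds _ when M halts.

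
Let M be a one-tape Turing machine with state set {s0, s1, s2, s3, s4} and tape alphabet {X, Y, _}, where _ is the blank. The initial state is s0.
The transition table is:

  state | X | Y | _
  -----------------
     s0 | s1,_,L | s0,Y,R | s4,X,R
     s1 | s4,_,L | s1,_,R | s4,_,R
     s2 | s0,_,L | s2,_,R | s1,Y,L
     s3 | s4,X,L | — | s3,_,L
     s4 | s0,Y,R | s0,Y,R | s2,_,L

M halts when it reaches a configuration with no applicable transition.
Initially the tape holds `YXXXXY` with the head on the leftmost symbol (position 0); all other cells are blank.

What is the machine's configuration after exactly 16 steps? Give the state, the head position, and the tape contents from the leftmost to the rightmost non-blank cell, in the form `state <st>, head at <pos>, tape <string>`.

state s2, head at 6, tape YYX

s0 | [Y]XXXXY__   read Y → write Y, move R, go to s0
s0 | Y[X]XXXY__   read X → write _, move L, go to s1
s1 | [Y]_XXXY__   read Y → write _, move R, go to s1
s1 | _[_]XXXY__   read _ → write _, move R, go to s4
s4 | __[X]XXY__   read X → write Y, move R, go to s0
s0 | __Y[X]XY__   read X → write _, move L, go to s1
s1 | __[Y]_XY__   read Y → write _, move R, go to s1
s1 | ___[_]XY__   read _ → write _, move R, go to s4
s4 | ____[X]Y__   read X → write Y, move R, go to s0
s0 | ____Y[Y]__   read Y → write Y, move R, go to s0
s0 | ____YY[_]_   read _ → write X, move R, go to s4
s4 | ____YYX[_]   read _ → write _, move L, go to s2
s2 | ____YY[X]_   read X → write _, move L, go to s0
s0 | ____Y[Y]__   read Y → write Y, move R, go to s0
s0 | ____YY[_]_   read _ → write X, move R, go to s4
s4 | ____YYX[_]   read _ → write _, move L, go to s2
s2 | ____YY[X]_
After 16 steps: state s2, head at 6, tape YYX.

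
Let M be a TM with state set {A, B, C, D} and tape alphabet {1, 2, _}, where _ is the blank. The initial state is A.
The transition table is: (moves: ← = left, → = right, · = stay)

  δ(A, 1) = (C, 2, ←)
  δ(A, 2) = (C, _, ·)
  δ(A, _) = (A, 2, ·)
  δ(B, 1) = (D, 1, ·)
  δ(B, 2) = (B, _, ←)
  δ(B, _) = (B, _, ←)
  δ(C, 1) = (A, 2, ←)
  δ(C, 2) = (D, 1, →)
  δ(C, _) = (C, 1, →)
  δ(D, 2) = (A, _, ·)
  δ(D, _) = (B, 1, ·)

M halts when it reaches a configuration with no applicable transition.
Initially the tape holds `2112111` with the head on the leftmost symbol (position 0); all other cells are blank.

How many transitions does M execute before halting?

26

state=A head=0 tape=__[2]112111   (A,2)→(C,_,·)
state=C head=0 tape=__[_]112111   (C,_)→(C,1,→)
state=C head=1 tape=__1[1]12111   (C,1)→(A,2,←)
state=A head=0 tape=__[1]212111   (A,1)→(C,2,←)
state=C head=-1 tape=_[_]2212111   (C,_)→(C,1,→)
state=C head=0 tape=_1[2]212111   (C,2)→(D,1,→)
state=D head=1 tape=_11[2]12111   (D,2)→(A,_,·)
state=A head=1 tape=_11[_]12111   (A,_)→(A,2,·)
state=A head=1 tape=_11[2]12111   (A,2)→(C,_,·)
state=C head=1 tape=_11[_]12111   (C,_)→(C,1,→)
state=C head=2 tape=_111[1]2111   (C,1)→(A,2,←)
state=A head=1 tape=_11[1]22111   (A,1)→(C,2,←)
state=C head=0 tape=_1[1]222111   (C,1)→(A,2,←)
state=A head=-1 tape=_[1]2222111   (A,1)→(C,2,←)
state=C head=-2 tape=[_]22222111   (C,_)→(C,1,→)
state=C head=-1 tape=1[2]2222111   (C,2)→(D,1,→)
state=D head=0 tape=11[2]222111   (D,2)→(A,_,·)
state=A head=0 tape=11[_]222111   (A,_)→(A,2,·)
state=A head=0 tape=11[2]222111   (A,2)→(C,_,·)
state=C head=0 tape=11[_]222111   (C,_)→(C,1,→)
state=C head=1 tape=111[2]22111   (C,2)→(D,1,→)
state=D head=2 tape=1111[2]2111   (D,2)→(A,_,·)
state=A head=2 tape=1111[_]2111   (A,_)→(A,2,·)
state=A head=2 tape=1111[2]2111   (A,2)→(C,_,·)
state=C head=2 tape=1111[_]2111   (C,_)→(C,1,→)
state=C head=3 tape=11111[2]111   (C,2)→(D,1,→)
state=D head=4 tape=111111[1]11
M halts after 26 transitions.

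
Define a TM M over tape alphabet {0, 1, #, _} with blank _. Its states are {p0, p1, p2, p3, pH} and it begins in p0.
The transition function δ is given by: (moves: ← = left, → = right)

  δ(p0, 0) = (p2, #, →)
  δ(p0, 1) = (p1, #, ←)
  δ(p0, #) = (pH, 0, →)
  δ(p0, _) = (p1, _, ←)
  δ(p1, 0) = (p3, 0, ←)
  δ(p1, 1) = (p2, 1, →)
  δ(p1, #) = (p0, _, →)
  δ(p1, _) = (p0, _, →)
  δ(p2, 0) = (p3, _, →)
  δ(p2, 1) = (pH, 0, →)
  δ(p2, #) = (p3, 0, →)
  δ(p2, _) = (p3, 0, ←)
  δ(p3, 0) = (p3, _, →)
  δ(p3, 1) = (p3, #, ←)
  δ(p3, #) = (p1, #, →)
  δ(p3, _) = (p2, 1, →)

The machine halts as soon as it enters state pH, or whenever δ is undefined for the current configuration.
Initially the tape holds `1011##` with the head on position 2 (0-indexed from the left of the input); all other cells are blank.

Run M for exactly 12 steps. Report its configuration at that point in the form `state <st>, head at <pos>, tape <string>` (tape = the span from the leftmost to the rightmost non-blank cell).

p0 | _10[1]1##__   read 1 → write #, move ←, go to p1
p1 | _1[0]#1##__   read 0 → write 0, move ←, go to p3
p3 | _[1]0#1##__   read 1 → write #, move ←, go to p3
p3 | [_]#0#1##__   read _ → write 1, move →, go to p2
p2 | 1[#]0#1##__   read # → write 0, move →, go to p3
p3 | 10[0]#1##__   read 0 → write _, move →, go to p3
p3 | 10_[#]1##__   read # → write #, move →, go to p1
p1 | 10_#[1]##__   read 1 → write 1, move →, go to p2
p2 | 10_#1[#]#__   read # → write 0, move →, go to p3
p3 | 10_#10[#]__   read # → write #, move →, go to p1
p1 | 10_#10#[_]_   read _ → write _, move →, go to p0
p0 | 10_#10#_[_]   read _ → write _, move ←, go to p1
p1 | 10_#10#[_]_
After 12 steps: state p1, head at 6, tape 10_#10#.

state p1, head at 6, tape 10_#10#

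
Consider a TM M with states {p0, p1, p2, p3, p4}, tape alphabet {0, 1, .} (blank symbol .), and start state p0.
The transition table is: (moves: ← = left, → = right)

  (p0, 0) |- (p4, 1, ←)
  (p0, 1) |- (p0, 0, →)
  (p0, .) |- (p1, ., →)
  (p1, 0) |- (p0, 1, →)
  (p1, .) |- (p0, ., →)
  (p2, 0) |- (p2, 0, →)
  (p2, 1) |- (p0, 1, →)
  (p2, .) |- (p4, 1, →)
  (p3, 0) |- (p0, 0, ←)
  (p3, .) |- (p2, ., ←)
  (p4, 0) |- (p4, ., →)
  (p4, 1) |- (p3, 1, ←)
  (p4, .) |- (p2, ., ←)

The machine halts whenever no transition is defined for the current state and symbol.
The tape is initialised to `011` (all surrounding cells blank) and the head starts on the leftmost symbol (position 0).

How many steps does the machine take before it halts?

state=p0 head=0 tape=..[0]11   (p0,0)→(p4,1,←)
state=p4 head=-1 tape=.[.]111   (p4,.)→(p2,.,←)
state=p2 head=-2 tape=[.].111   (p2,.)→(p4,1,→)
state=p4 head=-1 tape=1[.]111   (p4,.)→(p2,.,←)
state=p2 head=-2 tape=[1].111   (p2,1)→(p0,1,→)
state=p0 head=-1 tape=1[.]111   (p0,.)→(p1,.,→)
state=p1 head=0 tape=1.[1]11
M halts after 6 transitions.

6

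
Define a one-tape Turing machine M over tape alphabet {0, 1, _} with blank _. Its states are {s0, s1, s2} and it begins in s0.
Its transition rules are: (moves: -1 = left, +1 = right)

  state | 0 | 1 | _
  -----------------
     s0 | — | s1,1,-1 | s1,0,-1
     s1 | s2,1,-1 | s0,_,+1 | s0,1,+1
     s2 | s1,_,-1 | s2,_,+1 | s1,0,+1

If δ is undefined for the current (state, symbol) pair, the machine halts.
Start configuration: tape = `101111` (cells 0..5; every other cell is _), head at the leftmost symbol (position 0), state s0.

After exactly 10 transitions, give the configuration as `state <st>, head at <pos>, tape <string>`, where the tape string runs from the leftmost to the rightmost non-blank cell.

state=s0 head=0 tape=_[1]01111   (s0,1)→(s1,1,-1)
state=s1 head=-1 tape=[_]101111   (s1,_)→(s0,1,+1)
state=s0 head=0 tape=1[1]01111   (s0,1)→(s1,1,-1)
state=s1 head=-1 tape=[1]101111   (s1,1)→(s0,_,+1)
state=s0 head=0 tape=_[1]01111   (s0,1)→(s1,1,-1)
state=s1 head=-1 tape=[_]101111   (s1,_)→(s0,1,+1)
state=s0 head=0 tape=1[1]01111   (s0,1)→(s1,1,-1)
state=s1 head=-1 tape=[1]101111   (s1,1)→(s0,_,+1)
state=s0 head=0 tape=_[1]01111   (s0,1)→(s1,1,-1)
state=s1 head=-1 tape=[_]101111   (s1,_)→(s0,1,+1)
state=s0 head=0 tape=1[1]01111
After 10 steps: state s0, head at 0, tape 1101111.

state s0, head at 0, tape 1101111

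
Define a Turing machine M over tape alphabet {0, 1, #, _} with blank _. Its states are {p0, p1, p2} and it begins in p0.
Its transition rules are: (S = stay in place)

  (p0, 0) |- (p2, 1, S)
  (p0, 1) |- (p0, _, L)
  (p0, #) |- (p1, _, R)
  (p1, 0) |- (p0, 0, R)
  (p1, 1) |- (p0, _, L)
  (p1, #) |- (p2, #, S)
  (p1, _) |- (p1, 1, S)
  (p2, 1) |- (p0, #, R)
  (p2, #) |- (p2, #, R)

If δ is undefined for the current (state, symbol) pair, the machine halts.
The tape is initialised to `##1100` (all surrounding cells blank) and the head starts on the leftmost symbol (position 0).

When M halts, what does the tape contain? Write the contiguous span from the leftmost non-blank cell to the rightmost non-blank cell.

state=p0 head=0 tape=[#]#1100   (p0,#)→(p1,_,R)
state=p1 head=1 tape=_[#]1100   (p1,#)→(p2,#,S)
state=p2 head=1 tape=_[#]1100   (p2,#)→(p2,#,R)
state=p2 head=2 tape=_#[1]100   (p2,1)→(p0,#,R)
state=p0 head=3 tape=_##[1]00   (p0,1)→(p0,_,L)
state=p0 head=2 tape=_#[#]_00   (p0,#)→(p1,_,R)
state=p1 head=3 tape=_#_[_]00   (p1,_)→(p1,1,S)
state=p1 head=3 tape=_#_[1]00   (p1,1)→(p0,_,L)
state=p0 head=2 tape=_#[_]_00
The non-blank tape span at halt is #__00.

#__00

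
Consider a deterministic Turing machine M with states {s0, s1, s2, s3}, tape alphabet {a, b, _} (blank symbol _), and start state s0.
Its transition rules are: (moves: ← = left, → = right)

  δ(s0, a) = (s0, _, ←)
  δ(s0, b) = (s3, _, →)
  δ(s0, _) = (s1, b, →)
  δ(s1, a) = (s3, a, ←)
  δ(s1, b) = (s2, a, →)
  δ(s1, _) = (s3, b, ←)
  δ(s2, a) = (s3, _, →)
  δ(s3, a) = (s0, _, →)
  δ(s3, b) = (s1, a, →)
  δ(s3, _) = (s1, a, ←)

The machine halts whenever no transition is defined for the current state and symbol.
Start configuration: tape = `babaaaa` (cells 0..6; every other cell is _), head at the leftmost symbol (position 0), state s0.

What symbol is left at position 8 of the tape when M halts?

a

s0 | [b]abaaaa___   read b → write _, move →, go to s3
s3 | _[a]baaaa___   read a → write _, move →, go to s0
s0 | __[b]aaaa___   read b → write _, move →, go to s3
s3 | ___[a]aaa___   read a → write _, move →, go to s0
s0 | ____[a]aa___   read a → write _, move ←, go to s0
s0 | ___[_]_aa___   read _ → write b, move →, go to s1
s1 | ___b[_]aa___   read _ → write b, move ←, go to s3
s3 | ___[b]baa___   read b → write a, move →, go to s1
s1 | ___a[b]aa___   read b → write a, move →, go to s2
s2 | ___aa[a]a___   read a → write _, move →, go to s3
s3 | ___aa_[a]___   read a → write _, move →, go to s0
s0 | ___aa__[_]__   read _ → write b, move →, go to s1
s1 | ___aa__b[_]_   read _ → write b, move ←, go to s3
s3 | ___aa__[b]b_   read b → write a, move →, go to s1
s1 | ___aa__a[b]_   read b → write a, move →, go to s2
s2 | ___aa__aa[_]
Cell 8 holds a when M halts.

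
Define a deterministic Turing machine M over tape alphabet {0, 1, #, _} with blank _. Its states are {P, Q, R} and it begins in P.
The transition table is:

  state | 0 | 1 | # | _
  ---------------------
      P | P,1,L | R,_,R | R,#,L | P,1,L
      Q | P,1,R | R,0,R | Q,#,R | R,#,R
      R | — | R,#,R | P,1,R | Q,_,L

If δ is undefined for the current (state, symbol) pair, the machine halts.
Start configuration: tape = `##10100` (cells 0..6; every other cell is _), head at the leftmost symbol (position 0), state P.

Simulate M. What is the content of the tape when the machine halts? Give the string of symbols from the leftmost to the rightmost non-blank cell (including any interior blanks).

###1_0100

state=P head=0 tape=__[#]#10100   (P,#)→(R,#,L)
state=R head=-1 tape=_[_]##10100   (R,_)→(Q,_,L)
state=Q head=-2 tape=[_]_##10100   (Q,_)→(R,#,R)
state=R head=-1 tape=#[_]##10100   (R,_)→(Q,_,L)
state=Q head=-2 tape=[#]_##10100   (Q,#)→(Q,#,R)
state=Q head=-1 tape=#[_]##10100   (Q,_)→(R,#,R)
state=R head=0 tape=##[#]#10100   (R,#)→(P,1,R)
state=P head=1 tape=##1[#]10100   (P,#)→(R,#,L)
state=R head=0 tape=##[1]#10100   (R,1)→(R,#,R)
state=R head=1 tape=###[#]10100   (R,#)→(P,1,R)
state=P head=2 tape=###1[1]0100   (P,1)→(R,_,R)
state=R head=3 tape=###1_[0]100
The non-blank tape span at halt is ###1_0100.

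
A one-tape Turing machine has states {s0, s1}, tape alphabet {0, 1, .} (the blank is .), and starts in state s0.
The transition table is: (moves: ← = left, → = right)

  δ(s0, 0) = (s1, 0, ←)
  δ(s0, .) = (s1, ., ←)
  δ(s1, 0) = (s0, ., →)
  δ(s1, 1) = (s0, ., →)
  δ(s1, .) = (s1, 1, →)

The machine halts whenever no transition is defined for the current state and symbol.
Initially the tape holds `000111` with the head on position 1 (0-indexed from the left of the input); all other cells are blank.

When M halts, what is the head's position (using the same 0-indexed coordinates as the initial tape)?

3

s0 | 0[0]0111   read 0 → write 0, move ←, go to s1
s1 | [0]00111   read 0 → write ., move →, go to s0
s0 | .[0]0111   read 0 → write 0, move ←, go to s1
s1 | [.]00111   read . → write 1, move →, go to s1
s1 | 1[0]0111   read 0 → write ., move →, go to s0
s0 | 1.[0]111   read 0 → write 0, move ←, go to s1
s1 | 1[.]0111   read . → write 1, move →, go to s1
s1 | 11[0]111   read 0 → write ., move →, go to s0
s0 | 11.[1]11
At halt the head is at cell 3.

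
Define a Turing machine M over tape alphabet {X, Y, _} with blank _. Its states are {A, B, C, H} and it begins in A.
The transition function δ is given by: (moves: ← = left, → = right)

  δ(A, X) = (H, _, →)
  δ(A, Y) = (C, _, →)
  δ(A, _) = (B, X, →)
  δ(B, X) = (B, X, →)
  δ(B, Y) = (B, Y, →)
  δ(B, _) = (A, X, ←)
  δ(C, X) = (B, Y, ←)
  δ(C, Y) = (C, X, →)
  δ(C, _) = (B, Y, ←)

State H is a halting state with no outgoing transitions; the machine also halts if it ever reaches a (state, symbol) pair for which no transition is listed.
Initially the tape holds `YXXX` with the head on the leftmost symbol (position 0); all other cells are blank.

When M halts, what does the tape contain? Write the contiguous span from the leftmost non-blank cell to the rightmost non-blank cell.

state=A head=0 tape=_[Y]XXX_   (A,Y)→(C,_,→)
state=C head=1 tape=__[X]XX_   (C,X)→(B,Y,←)
state=B head=0 tape=_[_]YXX_   (B,_)→(A,X,←)
state=A head=-1 tape=[_]XYXX_   (A,_)→(B,X,→)
state=B head=0 tape=X[X]YXX_   (B,X)→(B,X,→)
state=B head=1 tape=XX[Y]XX_   (B,Y)→(B,Y,→)
state=B head=2 tape=XXY[X]X_   (B,X)→(B,X,→)
state=B head=3 tape=XXYX[X]_   (B,X)→(B,X,→)
state=B head=4 tape=XXYXX[_]   (B,_)→(A,X,←)
state=A head=3 tape=XXYX[X]X   (A,X)→(H,_,→)
state=H head=4 tape=XXYX_[X]
The non-blank tape span at halt is XXYX_X.

XXYX_X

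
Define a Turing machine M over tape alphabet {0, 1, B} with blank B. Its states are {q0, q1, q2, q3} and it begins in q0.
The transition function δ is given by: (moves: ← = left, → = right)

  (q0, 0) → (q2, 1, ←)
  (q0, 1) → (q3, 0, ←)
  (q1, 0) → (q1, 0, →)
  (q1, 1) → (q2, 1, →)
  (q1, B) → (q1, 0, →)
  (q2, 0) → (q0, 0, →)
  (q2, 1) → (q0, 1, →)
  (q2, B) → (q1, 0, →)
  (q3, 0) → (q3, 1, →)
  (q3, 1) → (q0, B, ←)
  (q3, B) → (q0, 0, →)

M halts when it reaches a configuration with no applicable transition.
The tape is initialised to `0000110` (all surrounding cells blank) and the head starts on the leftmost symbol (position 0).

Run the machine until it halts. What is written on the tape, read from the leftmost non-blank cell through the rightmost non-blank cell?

q0 | BB[0]000110B   read 0 → write 1, move ←, go to q2
q2 | B[B]1000110B   read B → write 0, move →, go to q1
q1 | B0[1]000110B   read 1 → write 1, move →, go to q2
q2 | B01[0]00110B   read 0 → write 0, move →, go to q0
q0 | B010[0]0110B   read 0 → write 1, move ←, go to q2
q2 | B01[0]10110B   read 0 → write 0, move →, go to q0
q0 | B010[1]0110B   read 1 → write 0, move ←, go to q3
q3 | B01[0]00110B   read 0 → write 1, move →, go to q3
q3 | B011[0]0110B   read 0 → write 1, move →, go to q3
q3 | B0111[0]110B   read 0 → write 1, move →, go to q3
q3 | B01111[1]10B   read 1 → write B, move ←, go to q0
q0 | B0111[1]B10B   read 1 → write 0, move ←, go to q3
q3 | B011[1]0B10B   read 1 → write B, move ←, go to q0
q0 | B01[1]B0B10B   read 1 → write 0, move ←, go to q3
q3 | B0[1]0B0B10B   read 1 → write B, move ←, go to q0
q0 | B[0]B0B0B10B   read 0 → write 1, move ←, go to q2
q2 | [B]1B0B0B10B   read B → write 0, move →, go to q1
q1 | 0[1]B0B0B10B   read 1 → write 1, move →, go to q2
q2 | 01[B]0B0B10B   read B → write 0, move →, go to q1
q1 | 010[0]B0B10B   read 0 → write 0, move →, go to q1
q1 | 0100[B]0B10B   read B → write 0, move →, go to q1
q1 | 01000[0]B10B   read 0 → write 0, move →, go to q1
q1 | 010000[B]10B   read B → write 0, move →, go to q1
q1 | 0100000[1]0B   read 1 → write 1, move →, go to q2
q2 | 01000001[0]B   read 0 → write 0, move →, go to q0
q0 | 010000010[B]
The non-blank tape span at halt is 010000010.

010000010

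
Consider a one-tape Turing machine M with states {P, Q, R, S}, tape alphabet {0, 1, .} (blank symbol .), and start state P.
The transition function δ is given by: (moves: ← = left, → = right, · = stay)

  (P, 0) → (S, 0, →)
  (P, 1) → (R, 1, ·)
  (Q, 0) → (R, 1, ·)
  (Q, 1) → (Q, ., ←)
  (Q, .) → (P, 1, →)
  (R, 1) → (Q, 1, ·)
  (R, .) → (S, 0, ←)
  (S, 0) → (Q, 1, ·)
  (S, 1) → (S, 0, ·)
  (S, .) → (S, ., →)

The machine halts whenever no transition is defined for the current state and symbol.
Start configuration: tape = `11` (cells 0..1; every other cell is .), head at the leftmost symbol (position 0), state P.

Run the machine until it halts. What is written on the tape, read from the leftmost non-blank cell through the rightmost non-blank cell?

state=P head=0 tape=.[1]1   (P,1)→(R,1,·)
state=R head=0 tape=.[1]1   (R,1)→(Q,1,·)
state=Q head=0 tape=.[1]1   (Q,1)→(Q,.,←)
state=Q head=-1 tape=[.].1   (Q,.)→(P,1,→)
state=P head=0 tape=1[.]1
The non-blank tape span at halt is 1.1.

1.1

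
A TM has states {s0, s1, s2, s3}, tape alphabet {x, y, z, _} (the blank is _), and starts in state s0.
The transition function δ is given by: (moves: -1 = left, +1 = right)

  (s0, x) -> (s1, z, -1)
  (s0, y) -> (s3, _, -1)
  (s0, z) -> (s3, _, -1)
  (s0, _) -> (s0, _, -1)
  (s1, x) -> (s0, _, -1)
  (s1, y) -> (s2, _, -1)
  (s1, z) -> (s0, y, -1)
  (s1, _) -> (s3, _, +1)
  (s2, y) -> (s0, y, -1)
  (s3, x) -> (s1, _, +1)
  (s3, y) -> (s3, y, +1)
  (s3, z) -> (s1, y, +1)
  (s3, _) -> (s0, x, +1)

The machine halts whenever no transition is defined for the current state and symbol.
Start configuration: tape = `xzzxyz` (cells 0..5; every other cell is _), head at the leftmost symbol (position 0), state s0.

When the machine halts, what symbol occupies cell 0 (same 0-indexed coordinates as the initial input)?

s0 | __[x]zzxyz   read x → write z, move -1, go to s1
s1 | _[_]zzzxyz   read _ → write _, move +1, go to s3
s3 | __[z]zzxyz   read z → write y, move +1, go to s1
s1 | __y[z]zxyz   read z → write y, move -1, go to s0
s0 | __[y]yzxyz   read y → write _, move -1, go to s3
s3 | _[_]_yzxyz   read _ → write x, move +1, go to s0
s0 | _x[_]yzxyz   read _ → write _, move -1, go to s0
s0 | _[x]_yzxyz   read x → write z, move -1, go to s1
s1 | [_]z_yzxyz   read _ → write _, move +1, go to s3
s3 | _[z]_yzxyz   read z → write y, move +1, go to s1
s1 | _y[_]yzxyz   read _ → write _, move +1, go to s3
s3 | _y_[y]zxyz   read y → write y, move +1, go to s3
s3 | _y_y[z]xyz   read z → write y, move +1, go to s1
s1 | _y_yy[x]yz   read x → write _, move -1, go to s0
s0 | _y_y[y]_yz   read y → write _, move -1, go to s3
s3 | _y_[y]__yz   read y → write y, move +1, go to s3
s3 | _y_y[_]_yz   read _ → write x, move +1, go to s0
s0 | _y_yx[_]yz   read _ → write _, move -1, go to s0
s0 | _y_y[x]_yz   read x → write z, move -1, go to s1
s1 | _y_[y]z_yz   read y → write _, move -1, go to s2
s2 | _y[_]_z_yz
Cell 0 holds _ when M halts.

_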